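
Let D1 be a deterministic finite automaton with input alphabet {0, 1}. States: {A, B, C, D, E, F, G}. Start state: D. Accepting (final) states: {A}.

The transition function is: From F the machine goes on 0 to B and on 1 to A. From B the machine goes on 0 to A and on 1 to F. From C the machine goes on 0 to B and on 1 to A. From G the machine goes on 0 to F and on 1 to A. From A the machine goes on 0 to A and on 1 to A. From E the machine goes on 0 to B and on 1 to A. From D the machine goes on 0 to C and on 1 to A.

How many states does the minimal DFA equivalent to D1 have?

First remove the unreachable states {E,G}; 5 states remain.
Start with accepting vs non-accepting: {A} | {B,C,D,F}.
On input 0, block {B,C,D,F} splits into {C,D,F} and {B}.
On input 0, block {C,D,F} splits into {C,F} and {D}.
No further refinement is possible. Final partition (4 blocks): {A} | {C,F} | {B} | {D}.

4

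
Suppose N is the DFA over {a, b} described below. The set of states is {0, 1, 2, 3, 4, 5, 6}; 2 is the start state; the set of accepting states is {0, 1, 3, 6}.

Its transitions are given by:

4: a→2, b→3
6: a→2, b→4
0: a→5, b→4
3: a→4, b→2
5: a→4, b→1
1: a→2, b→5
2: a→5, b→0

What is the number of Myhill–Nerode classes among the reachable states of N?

States {6} cannot be reached from the start state, so discard them.
Start with accepting vs non-accepting: {0,1,3} | {2,4,5}.
No further refinement is possible. Final partition (2 blocks): {0,1,3} | {2,4,5}.

2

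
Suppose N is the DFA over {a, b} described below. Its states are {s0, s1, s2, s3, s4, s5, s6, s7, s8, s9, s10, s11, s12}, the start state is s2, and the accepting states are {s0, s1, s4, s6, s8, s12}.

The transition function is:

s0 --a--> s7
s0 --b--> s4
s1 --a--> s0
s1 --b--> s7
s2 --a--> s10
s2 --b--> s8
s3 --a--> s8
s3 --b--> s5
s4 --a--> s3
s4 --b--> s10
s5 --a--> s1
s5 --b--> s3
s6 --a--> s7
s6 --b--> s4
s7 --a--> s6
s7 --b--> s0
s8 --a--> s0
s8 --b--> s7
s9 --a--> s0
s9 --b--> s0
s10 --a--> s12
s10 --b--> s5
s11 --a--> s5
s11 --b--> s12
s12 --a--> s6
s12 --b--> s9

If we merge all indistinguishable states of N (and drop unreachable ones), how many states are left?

Reachable states from the start: {s0,s1,s2,s3,s4,s5,s6,s7,s8,s9,s10,s12}. Unreachable: {s11} — drop them.
Initial partition by acceptance: {s0,s1,s4,s6,s8,s12} | {s2,s3,s5,s7,s9,s10}.
On input a, block {s0,s1,s4,s6,s8,s12} splits into {s0,s4,s6} and {s1,s8,s12}.
Refine {s0,s4,s6} on symbol b: members go to different blocks, giving {s0,s6} and {s4}.
On input a, block {s2,s3,s5,s7,s9,s10} splits into {s3,s5,s10} and {s7,s9} and {s2}.
The partition is now stable with 6 blocks: {s0,s6} | {s3,s5,s10} | {s1,s8,s12} | {s4} | {s7,s9} | {s2}.

6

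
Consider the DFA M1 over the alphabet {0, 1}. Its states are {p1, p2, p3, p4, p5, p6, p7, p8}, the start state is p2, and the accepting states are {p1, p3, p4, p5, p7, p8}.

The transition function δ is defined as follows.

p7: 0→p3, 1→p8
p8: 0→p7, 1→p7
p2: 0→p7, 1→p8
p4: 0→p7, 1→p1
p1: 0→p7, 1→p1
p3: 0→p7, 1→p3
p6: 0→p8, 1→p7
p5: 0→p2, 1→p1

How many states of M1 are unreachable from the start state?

4

Starting at p2 and following transitions, the reachable set is {p2, p3, p7, p8}. That leaves p1, p4, p5, p6 unreachable — 4 in total.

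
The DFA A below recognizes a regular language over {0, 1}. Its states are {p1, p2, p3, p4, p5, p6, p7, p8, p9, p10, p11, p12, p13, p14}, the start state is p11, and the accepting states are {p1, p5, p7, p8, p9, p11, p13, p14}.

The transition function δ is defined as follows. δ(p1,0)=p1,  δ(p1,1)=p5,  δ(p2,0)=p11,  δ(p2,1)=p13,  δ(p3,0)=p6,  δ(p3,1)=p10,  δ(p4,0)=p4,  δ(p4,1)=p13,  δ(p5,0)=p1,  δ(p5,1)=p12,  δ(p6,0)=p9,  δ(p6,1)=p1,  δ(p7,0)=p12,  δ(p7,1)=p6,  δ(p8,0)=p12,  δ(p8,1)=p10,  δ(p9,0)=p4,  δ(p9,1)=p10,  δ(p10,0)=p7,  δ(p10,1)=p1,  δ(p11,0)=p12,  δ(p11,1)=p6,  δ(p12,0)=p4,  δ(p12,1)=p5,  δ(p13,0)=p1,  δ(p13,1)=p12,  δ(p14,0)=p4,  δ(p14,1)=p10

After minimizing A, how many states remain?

Reachable states from the start: {p1,p4,p5,p6,p7,p9,p10,p11,p12,p13}. Unreachable: {p2,p3,p8,p14} — drop them.
Start with accepting vs non-accepting: {p1,p5,p7,p9,p11,p13} | {p4,p6,p10,p12}.
Refine {p1,p5,p7,p9,p11,p13} on symbol 0: members go to different blocks, giving {p1,p5,p13} and {p7,p9,p11}.
Split {p1,p5,p13} by δ(·,1) → {p5,p13} and {p1}.
Split {p4,p6,p10,p12} by δ(·,0) → {p4,p12} and {p6,p10}.
The partition is now stable with 5 blocks: {p5,p13} | {p4,p12} | {p7,p9,p11} | {p1} | {p6,p10}.

5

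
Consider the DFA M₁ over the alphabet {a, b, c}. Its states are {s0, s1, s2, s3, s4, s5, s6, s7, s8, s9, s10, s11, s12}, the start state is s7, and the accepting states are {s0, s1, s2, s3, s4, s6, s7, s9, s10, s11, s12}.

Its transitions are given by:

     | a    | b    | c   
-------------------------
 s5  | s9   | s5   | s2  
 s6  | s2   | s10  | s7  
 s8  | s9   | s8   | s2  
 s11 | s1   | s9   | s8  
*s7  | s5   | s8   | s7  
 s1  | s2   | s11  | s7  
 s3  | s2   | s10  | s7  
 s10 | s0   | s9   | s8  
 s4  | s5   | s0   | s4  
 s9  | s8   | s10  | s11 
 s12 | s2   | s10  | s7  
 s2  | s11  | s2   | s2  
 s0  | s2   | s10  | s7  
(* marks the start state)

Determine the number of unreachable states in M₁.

4

Starting at s7 and following transitions, the reachable set is {s0, s1, s2, s5, s7, s8, s9, s10, s11}. That leaves s3, s4, s6, s12 unreachable — 4 in total.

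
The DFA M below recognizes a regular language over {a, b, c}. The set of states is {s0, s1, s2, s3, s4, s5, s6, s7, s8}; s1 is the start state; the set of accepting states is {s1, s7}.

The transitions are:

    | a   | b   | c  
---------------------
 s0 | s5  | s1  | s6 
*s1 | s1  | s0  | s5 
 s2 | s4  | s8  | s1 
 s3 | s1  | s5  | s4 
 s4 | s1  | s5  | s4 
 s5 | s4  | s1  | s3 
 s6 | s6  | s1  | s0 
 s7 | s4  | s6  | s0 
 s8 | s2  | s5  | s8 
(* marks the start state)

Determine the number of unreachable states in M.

3

BFS from s1 reaches {s0, s1, s3, s4, s5, s6}; the 3 state(s) s2, s7, s8 are never visited.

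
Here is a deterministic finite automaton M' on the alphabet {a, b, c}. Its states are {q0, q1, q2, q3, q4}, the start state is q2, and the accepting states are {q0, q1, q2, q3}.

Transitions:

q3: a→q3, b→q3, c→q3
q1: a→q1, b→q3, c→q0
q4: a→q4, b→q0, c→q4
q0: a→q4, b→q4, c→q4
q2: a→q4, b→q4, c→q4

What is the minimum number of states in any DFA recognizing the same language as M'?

2

First remove the unreachable states {q1,q3}; 3 states remain.
Initial partition by acceptance: {q0,q2} | {q4}.
Stable partition: {q0,q2} | {q4} — 2 equivalence classes.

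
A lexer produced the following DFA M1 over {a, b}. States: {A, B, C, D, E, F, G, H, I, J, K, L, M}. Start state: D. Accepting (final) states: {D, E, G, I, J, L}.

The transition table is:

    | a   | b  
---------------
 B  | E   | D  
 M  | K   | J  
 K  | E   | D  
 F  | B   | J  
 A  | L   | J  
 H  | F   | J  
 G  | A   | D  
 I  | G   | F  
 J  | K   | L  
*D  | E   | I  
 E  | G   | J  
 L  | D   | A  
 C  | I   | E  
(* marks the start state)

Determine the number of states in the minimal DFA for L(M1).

9

States {C,H,M} cannot be reached from the start state, so discard them.
P0 = {D,E,G,I,J,L} | {A,B,F,K}.
On input a, block {D,E,G,I,J,L} splits into {D,E,I,L} and {G,J}.
Split {D,E,I,L} by δ(·,a) → {D,L} and {E,I}.
On input a, block {D,L} splits into {D} and {L}.
Split {A,B,F,K} by δ(·,a) → {B,K} and {A} and {F}.
Refine {G,J} on symbol a: members go to different blocks, giving {G} and {J}.
Refine {E,I} on symbol b: members go to different blocks, giving {E} and {I}.
The partition is now stable with 9 blocks: {D} | {B,K} | {G} | {E} | {L} | {A} | {F} | {J} | {I}.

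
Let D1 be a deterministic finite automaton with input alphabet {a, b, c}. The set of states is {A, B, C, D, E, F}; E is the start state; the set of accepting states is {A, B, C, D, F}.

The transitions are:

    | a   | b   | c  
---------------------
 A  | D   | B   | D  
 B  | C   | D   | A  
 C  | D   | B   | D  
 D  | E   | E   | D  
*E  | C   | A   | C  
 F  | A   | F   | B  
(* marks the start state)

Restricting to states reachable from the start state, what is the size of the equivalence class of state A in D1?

2

Reachable states from the start: {A,B,C,D,E}. Unreachable: {F} — drop them.
P0 = {A,B,C,D} | {E}.
Split {A,B,C,D} by δ(·,a) → {A,B,C} and {D}.
Split {A,B,C} by δ(·,a) → {A,C} and {B}.
No further refinement is possible. Final partition (4 blocks): {A,C} | {E} | {D} | {B}.
State A belongs to the block {A,C}, which has 2 states.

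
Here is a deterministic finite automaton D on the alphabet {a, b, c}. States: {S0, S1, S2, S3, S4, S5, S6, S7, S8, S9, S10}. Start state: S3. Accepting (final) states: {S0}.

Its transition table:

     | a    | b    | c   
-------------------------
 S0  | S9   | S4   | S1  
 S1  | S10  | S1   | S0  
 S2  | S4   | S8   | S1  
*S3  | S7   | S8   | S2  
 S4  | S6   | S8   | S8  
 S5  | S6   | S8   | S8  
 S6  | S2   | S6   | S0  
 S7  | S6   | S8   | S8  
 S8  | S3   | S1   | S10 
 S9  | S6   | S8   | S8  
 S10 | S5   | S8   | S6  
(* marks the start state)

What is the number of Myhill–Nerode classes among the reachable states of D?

6

Initial partition by acceptance: {S0} | {S1,S2,S3,S4,S5,S6,S7,S8,S9,S10}.
Split {S1,S2,S3,S4,S5,S6,S7,S8,S9,S10} by δ(·,c) → {S2,S3,S4,S5,S7,S8,S9,S10} and {S1,S6}.
Split {S2,S3,S4,S5,S7,S8,S9,S10} by δ(·,a) → {S2,S3,S8,S10} and {S4,S5,S7,S9}.
On input a, block {S2,S3,S8,S10} splits into {S2,S3,S10} and {S8}.
Split {S2,S3,S10} by δ(·,c) → {S2,S10} and {S3}.
Stable partition: {S0} | {S2,S10} | {S1,S6} | {S4,S5,S7,S9} | {S8} | {S3} — 6 equivalence classes.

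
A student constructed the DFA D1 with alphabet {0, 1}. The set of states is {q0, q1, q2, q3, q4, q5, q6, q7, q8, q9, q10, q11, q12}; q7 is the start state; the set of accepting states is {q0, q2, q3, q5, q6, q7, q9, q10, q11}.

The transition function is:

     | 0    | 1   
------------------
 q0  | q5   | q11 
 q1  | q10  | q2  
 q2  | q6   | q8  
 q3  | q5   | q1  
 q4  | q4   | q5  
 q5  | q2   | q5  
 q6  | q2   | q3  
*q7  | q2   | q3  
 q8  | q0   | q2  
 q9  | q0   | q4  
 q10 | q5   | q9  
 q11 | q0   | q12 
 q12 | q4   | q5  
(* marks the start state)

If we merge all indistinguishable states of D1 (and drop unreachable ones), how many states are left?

Start with accepting vs non-accepting: {q0,q2,q3,q5,q6,q7,q9,q10,q11} | {q1,q4,q8,q12}.
On input 1, block {q0,q2,q3,q5,q6,q7,q9,q10,q11} splits into {q0,q5,q6,q7,q10} and {q2,q3,q9,q11}.
Split {q0,q5,q6,q7,q10} by δ(·,0) → {q5,q6,q7} and {q0,q10}.
Split {q5,q6,q7} by δ(·,1) → {q6,q7} and {q5}.
On input 0, block {q1,q4,q8,q12} splits into {q1,q8} and {q4,q12}.
Split {q2,q3,q9,q11} by δ(·,0) → {q9,q11} and {q2} and {q3}.
The partition is now stable with 8 blocks: {q6,q7} | {q1,q8} | {q9,q11} | {q0,q10} | {q5} | {q4,q12} | {q2} | {q3}.

8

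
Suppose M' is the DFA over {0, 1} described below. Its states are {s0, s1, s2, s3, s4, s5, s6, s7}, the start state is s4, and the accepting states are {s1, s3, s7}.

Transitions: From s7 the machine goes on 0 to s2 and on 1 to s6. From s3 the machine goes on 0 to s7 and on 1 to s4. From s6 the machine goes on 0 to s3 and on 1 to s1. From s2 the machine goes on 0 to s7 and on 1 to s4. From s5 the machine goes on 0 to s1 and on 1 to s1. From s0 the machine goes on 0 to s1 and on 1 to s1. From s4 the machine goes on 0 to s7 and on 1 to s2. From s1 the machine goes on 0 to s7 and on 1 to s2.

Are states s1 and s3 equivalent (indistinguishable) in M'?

Yes

First remove the unreachable states {s0,s5}; 6 states remain.
Start with accepting vs non-accepting: {s1,s3,s7} | {s2,s4,s6}.
Split {s1,s3,s7} by δ(·,0) → {s1,s3} and {s7}.
Split {s2,s4,s6} by δ(·,0) → {s2,s4} and {s6}.
Stable partition: {s1,s3} | {s2,s4} | {s7} | {s6} — 4 equivalence classes.
s1 and s3 lie in the same block of the stable partition, so they are equivalent — no string distinguishes them.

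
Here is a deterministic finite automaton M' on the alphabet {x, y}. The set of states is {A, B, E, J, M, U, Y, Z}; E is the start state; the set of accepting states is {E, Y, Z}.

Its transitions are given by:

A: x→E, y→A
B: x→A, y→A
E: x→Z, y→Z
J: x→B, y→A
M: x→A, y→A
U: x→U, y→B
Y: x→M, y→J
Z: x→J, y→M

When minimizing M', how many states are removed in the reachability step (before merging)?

2

Starting at E and following transitions, the reachable set is {A, B, E, J, M, Z}. That leaves U, Y unreachable — 2 in total.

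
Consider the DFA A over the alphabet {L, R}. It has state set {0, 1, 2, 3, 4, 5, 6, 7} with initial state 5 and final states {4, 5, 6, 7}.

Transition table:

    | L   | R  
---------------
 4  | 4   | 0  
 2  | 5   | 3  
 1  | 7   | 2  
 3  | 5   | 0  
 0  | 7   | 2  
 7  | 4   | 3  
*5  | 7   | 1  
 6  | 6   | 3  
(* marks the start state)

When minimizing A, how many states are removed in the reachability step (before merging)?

1

No path from 5 leads to 6; the other 7 states are all reachable.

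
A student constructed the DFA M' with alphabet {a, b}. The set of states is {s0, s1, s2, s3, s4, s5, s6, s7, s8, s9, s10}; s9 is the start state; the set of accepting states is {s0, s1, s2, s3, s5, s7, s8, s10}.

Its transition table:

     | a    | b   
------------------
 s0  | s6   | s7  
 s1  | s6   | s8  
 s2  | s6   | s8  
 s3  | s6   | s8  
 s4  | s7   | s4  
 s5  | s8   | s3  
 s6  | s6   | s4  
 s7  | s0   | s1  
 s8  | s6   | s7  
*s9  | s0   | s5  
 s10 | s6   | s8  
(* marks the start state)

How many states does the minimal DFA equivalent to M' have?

First remove the unreachable states {s2,s10}; 9 states remain.
Initial partition by acceptance: {s0,s1,s3,s5,s7,s8} | {s4,s6,s9}.
Refine {s0,s1,s3,s5,s7,s8} on symbol a: members go to different blocks, giving {s0,s1,s3,s8} and {s5,s7}.
Split {s0,s1,s3,s8} by δ(·,b) → {s0,s8} and {s1,s3}.
Split {s4,s6,s9} by δ(·,a) → {s4} and {s6} and {s9}.
The partition is now stable with 6 blocks: {s0,s8} | {s4} | {s5,s7} | {s1,s3} | {s6} | {s9}.

6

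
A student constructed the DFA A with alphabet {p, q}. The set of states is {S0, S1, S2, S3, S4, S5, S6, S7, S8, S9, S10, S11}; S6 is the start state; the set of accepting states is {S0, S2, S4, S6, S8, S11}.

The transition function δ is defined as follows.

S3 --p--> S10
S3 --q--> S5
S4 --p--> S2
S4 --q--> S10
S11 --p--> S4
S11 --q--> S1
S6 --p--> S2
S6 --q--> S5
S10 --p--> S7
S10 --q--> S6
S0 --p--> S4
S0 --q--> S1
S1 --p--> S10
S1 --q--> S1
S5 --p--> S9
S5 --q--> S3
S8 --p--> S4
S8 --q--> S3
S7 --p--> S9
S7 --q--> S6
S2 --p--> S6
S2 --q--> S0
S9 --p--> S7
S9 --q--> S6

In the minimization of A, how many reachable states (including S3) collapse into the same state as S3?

3

First remove the unreachable states {S8,S11}; 10 states remain.
Initial partition by acceptance: {S0,S2,S4,S6} | {S1,S3,S5,S7,S9,S10}.
On input q, block {S0,S2,S4,S6} splits into {S0,S4,S6} and {S2}.
On input p, block {S0,S4,S6} splits into {S4,S6} and {S0}.
Refine {S1,S3,S5,S7,S9,S10} on symbol q: members go to different blocks, giving {S1,S3,S5} and {S7,S9,S10}.
Refine {S4,S6} on symbol q: members go to different blocks, giving {S4} and {S6}.
Stable partition: {S4} | {S1,S3,S5} | {S2} | {S0} | {S7,S9,S10} | {S6} — 6 equivalence classes.
State S3 belongs to the block {S1,S3,S5}, which has 3 states.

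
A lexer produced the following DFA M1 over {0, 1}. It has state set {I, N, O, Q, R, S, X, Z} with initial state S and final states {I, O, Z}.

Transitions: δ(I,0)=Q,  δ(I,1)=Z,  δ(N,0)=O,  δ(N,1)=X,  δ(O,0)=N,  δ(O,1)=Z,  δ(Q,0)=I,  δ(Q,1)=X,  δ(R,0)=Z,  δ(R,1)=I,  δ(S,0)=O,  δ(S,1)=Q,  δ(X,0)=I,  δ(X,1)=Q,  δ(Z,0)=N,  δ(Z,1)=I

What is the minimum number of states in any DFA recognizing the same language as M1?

2

States {R} cannot be reached from the start state, so discard them.
P0 = {I,O,Z} | {N,Q,S,X}.
Stable partition: {I,O,Z} | {N,Q,S,X} — 2 equivalence classes.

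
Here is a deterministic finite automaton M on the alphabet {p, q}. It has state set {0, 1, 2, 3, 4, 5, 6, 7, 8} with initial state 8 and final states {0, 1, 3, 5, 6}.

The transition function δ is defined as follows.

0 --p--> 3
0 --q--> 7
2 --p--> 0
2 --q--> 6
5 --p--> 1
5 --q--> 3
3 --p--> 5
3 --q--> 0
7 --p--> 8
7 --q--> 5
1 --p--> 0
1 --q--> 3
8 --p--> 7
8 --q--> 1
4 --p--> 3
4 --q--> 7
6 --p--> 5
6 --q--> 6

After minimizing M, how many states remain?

States {2,4,6} cannot be reached from the start state, so discard them.
Start with accepting vs non-accepting: {0,1,3,5} | {7,8}.
Refine {0,1,3,5} on symbol q: members go to different blocks, giving {1,3,5} and {0}.
Split {1,3,5} by δ(·,p) → {3,5} and {1}.
Split {3,5} by δ(·,p) → {3} and {5}.
On input q, block {7,8} splits into {7} and {8}.
No further refinement is possible. Final partition (6 blocks): {3} | {7} | {0} | {1} | {5} | {8}.

6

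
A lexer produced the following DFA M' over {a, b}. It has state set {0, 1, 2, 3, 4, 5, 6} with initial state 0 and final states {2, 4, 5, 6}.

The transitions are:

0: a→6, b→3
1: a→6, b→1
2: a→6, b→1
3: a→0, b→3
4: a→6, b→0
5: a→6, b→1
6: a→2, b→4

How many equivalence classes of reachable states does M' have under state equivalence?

States {5} cannot be reached from the start state, so discard them.
Start with accepting vs non-accepting: {2,4,6} | {0,1,3}.
Split {2,4,6} by δ(·,b) → {2,4} and {6}.
Split {0,1,3} by δ(·,a) → {0,1} and {3}.
On input b, block {0,1} splits into {0} and {1}.
On input b, block {2,4} splits into {2} and {4}.
No further refinement is possible. Final partition (6 blocks): {2} | {0} | {6} | {3} | {1} | {4}.

6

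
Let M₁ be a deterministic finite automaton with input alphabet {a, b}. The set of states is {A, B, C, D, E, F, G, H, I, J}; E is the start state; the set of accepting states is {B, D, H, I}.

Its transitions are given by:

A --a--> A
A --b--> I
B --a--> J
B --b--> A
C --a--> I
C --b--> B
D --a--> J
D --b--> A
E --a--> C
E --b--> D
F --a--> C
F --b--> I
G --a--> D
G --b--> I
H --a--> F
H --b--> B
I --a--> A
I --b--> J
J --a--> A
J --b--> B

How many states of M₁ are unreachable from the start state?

3

BFS from E reaches {A, B, C, D, E, I, J}; the 3 state(s) F, G, H are never visited.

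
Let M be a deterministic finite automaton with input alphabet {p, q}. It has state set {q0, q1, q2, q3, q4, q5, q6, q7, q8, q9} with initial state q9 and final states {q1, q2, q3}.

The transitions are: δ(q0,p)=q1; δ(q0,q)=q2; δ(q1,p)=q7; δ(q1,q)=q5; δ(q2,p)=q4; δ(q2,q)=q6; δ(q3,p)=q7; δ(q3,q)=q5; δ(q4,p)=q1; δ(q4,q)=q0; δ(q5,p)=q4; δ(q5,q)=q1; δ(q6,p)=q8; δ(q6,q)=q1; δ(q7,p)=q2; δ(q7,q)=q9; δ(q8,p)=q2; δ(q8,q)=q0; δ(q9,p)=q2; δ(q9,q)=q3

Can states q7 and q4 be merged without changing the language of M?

All states are reachable from the start state.
P0 = {q1,q2,q3} | {q0,q4,q5,q6,q7,q8,q9}.
Refine {q0,q4,q5,q6,q7,q8,q9} on symbol p: members go to different blocks, giving {q0,q4,q7,q8,q9} and {q5,q6}.
On input q, block {q0,q4,q7,q8,q9} splits into {q4,q7,q8} and {q0,q9}.
The partition is now stable with 4 blocks: {q1,q2,q3} | {q4,q7,q8} | {q5,q6} | {q0,q9}.
q7 and q4 lie in the same block of the stable partition, so they are equivalent — no string distinguishes them.

Yes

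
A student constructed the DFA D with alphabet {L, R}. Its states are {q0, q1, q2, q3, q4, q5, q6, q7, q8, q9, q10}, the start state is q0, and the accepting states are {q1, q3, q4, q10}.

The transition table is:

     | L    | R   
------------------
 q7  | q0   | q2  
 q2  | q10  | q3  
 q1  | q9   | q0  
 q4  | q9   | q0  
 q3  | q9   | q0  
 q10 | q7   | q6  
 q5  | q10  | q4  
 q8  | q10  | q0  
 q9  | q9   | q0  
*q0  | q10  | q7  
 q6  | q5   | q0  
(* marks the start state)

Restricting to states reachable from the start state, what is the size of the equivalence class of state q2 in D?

Reachable states from the start: {q0,q2,q3,q4,q5,q6,q7,q9,q10}. Unreachable: {q1,q8} — drop them.
Initial partition by acceptance: {q3,q4,q10} | {q0,q2,q5,q6,q7,q9}.
On input L, block {q0,q2,q5,q6,q7,q9} splits into {q0,q2,q5} and {q6,q7,q9}.
On input R, block {q3,q4,q10} splits into {q3,q4} and {q10}.
Refine {q0,q2,q5} on symbol R: members go to different blocks, giving {q2,q5} and {q0}.
On input L, block {q6,q7,q9} splits into {q6} and {q7} and {q9}.
Stable partition: {q3,q4} | {q2,q5} | {q6} | {q10} | {q0} | {q7} | {q9} — 7 equivalence classes.
The equivalence class containing q2 is {q2,q5}, of size 2.

2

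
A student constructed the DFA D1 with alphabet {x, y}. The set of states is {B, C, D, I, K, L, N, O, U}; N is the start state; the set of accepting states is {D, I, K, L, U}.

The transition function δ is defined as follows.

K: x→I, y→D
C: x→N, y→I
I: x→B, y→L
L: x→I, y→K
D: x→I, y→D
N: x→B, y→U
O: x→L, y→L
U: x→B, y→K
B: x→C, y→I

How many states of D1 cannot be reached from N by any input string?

BFS from N reaches {B, C, D, I, K, L, N, U}; the 1 state(s) O are never visited.

1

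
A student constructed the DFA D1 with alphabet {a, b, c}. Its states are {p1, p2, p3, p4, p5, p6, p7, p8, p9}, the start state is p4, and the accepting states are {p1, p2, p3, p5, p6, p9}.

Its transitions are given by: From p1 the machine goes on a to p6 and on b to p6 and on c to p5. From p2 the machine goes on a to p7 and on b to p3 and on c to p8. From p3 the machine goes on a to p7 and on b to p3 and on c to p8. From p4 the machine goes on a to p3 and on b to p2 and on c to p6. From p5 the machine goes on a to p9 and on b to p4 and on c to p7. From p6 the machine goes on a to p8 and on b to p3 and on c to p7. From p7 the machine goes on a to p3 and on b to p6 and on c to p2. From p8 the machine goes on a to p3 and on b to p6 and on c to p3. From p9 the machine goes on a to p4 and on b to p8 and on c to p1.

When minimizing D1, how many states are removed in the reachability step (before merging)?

3

BFS from p4 reaches {p2, p3, p4, p6, p7, p8}; the 3 state(s) p1, p5, p9 are never visited.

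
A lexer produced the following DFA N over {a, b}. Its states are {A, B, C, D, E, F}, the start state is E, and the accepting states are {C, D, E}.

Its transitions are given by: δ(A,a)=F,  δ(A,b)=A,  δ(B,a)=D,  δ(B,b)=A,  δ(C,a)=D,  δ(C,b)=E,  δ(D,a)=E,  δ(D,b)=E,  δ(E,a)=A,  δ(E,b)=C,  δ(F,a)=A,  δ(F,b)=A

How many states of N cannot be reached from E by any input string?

1

BFS from E reaches {A, C, D, E, F}; the 1 state(s) B are never visited.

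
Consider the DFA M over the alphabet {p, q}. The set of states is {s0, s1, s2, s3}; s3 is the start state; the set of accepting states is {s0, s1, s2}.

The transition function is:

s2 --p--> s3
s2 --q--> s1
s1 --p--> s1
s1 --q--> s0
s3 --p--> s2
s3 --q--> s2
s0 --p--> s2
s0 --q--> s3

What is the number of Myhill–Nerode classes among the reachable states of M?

Initial partition by acceptance: {s0,s1,s2} | {s3}.
Refine {s0,s1,s2} on symbol p: members go to different blocks, giving {s0,s1} and {s2}.
Refine {s0,s1} on symbol p: members go to different blocks, giving {s0} and {s1}.
The partition is now stable with 4 blocks: {s0} | {s3} | {s2} | {s1}.

4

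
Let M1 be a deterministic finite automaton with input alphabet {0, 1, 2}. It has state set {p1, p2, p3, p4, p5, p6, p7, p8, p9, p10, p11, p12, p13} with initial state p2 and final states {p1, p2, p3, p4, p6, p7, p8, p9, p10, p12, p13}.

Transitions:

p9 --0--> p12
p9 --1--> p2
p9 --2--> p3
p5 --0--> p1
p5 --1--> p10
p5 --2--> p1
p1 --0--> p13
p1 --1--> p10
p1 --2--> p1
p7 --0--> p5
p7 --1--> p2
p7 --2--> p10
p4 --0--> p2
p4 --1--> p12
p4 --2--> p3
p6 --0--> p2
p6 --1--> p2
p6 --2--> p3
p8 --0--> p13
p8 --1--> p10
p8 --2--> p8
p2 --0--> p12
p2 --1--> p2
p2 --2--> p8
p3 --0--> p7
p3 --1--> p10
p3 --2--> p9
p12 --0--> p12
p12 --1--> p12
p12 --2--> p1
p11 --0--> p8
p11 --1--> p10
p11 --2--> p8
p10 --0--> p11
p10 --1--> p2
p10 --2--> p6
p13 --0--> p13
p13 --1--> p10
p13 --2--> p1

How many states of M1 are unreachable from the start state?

1

BFS from p2 reaches {p1, p2, p3, p5, p6, p7, p8, p9, p10, p11, p12, p13}; the 1 state(s) p4 are never visited.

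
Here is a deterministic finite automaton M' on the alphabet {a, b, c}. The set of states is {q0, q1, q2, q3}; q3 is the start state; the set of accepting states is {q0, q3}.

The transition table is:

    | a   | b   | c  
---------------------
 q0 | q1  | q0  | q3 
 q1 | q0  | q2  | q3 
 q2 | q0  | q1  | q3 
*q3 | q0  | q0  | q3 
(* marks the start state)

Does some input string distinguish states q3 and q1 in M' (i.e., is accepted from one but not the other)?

Every state is reachable, so we keep all 4.
P0 = {q0,q3} | {q1,q2}.
On input a, block {q0,q3} splits into {q0} and {q3}.
The partition is now stable with 3 blocks: {q0} | {q1,q2} | {q3}.
q3 and q1 end up in different blocks, so they are distinguishable. For instance, the string 'ε' is accepted from only q3.

Yes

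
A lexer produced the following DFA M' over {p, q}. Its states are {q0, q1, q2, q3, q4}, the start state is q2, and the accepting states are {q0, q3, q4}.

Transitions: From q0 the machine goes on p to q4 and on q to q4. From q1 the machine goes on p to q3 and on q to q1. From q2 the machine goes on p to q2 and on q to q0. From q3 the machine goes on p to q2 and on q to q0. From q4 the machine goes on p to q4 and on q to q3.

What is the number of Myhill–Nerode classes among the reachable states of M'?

4

Reachable states from the start: {q0,q2,q3,q4}. Unreachable: {q1} — drop them.
Start with accepting vs non-accepting: {q0,q3,q4} | {q2}.
On input p, block {q0,q3,q4} splits into {q0,q4} and {q3}.
Refine {q0,q4} on symbol q: members go to different blocks, giving {q0} and {q4}.
Stable partition: {q0} | {q2} | {q3} | {q4} — 4 equivalence classes.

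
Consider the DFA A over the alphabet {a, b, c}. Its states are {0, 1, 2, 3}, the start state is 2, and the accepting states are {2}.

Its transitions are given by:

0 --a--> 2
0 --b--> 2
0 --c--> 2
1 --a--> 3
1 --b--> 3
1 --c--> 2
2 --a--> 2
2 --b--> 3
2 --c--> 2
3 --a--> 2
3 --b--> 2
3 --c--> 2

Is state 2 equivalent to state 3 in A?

Reachable states from the start: {2,3}. Unreachable: {0,1} — drop them.
Start with accepting vs non-accepting: {2} | {3}.
The partition is now stable with 2 blocks: {2} | {3}.
2 and 3 end up in different blocks, so they are distinguishable. For instance, the string 'ε' is accepted from only 2.

No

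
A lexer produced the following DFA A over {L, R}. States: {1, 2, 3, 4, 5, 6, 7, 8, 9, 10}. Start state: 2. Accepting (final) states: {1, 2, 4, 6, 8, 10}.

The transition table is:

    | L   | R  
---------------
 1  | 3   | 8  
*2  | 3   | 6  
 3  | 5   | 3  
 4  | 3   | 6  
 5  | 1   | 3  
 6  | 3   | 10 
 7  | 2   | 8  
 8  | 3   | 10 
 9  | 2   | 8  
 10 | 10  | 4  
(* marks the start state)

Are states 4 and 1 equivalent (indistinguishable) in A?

Yes

States {7,9} cannot be reached from the start state, so discard them.
Start with accepting vs non-accepting: {1,2,4,6,8,10} | {3,5}.
Refine {1,2,4,6,8,10} on symbol L: members go to different blocks, giving {1,2,4,6,8} and {10}.
Split {1,2,4,6,8} by δ(·,R) → {1,2,4} and {6,8}.
Refine {3,5} on symbol L: members go to different blocks, giving {3} and {5}.
No further refinement is possible. Final partition (5 blocks): {1,2,4} | {3} | {10} | {6,8} | {5}.
4 and 1 lie in the same block of the stable partition, so they are equivalent — no string distinguishes them.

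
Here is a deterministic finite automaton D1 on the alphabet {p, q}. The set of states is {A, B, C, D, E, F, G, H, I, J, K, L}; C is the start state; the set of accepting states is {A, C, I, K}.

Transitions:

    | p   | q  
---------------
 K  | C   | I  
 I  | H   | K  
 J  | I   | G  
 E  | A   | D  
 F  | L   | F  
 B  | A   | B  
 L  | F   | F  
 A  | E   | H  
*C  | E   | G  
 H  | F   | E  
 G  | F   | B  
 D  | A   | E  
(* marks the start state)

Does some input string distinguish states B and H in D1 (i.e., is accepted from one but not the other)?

States {I,J,K} cannot be reached from the start state, so discard them.
P0 = {A,C} | {B,D,E,F,G,H,L}.
On input p, block {B,D,E,F,G,H,L} splits into {F,G,H,L} and {B,D,E}.
On input q, block {F,G,H,L} splits into {F,L} and {G,H}.
No further refinement is possible. Final partition (4 blocks): {A,C} | {F,L} | {B,D,E} | {G,H}.
B and H end up in different blocks, so they are distinguishable. For instance, the string 'p' is accepted from only B.

Yes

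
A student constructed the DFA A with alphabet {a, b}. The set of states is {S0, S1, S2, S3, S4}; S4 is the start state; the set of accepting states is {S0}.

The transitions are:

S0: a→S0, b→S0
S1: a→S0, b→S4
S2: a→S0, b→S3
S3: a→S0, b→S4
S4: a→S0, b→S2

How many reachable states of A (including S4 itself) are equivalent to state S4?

3

States {S1} cannot be reached from the start state, so discard them.
P0 = {S0} | {S2,S3,S4}.
No further refinement is possible. Final partition (2 blocks): {S0} | {S2,S3,S4}.
State S4 belongs to the block {S2,S3,S4}, which has 3 states.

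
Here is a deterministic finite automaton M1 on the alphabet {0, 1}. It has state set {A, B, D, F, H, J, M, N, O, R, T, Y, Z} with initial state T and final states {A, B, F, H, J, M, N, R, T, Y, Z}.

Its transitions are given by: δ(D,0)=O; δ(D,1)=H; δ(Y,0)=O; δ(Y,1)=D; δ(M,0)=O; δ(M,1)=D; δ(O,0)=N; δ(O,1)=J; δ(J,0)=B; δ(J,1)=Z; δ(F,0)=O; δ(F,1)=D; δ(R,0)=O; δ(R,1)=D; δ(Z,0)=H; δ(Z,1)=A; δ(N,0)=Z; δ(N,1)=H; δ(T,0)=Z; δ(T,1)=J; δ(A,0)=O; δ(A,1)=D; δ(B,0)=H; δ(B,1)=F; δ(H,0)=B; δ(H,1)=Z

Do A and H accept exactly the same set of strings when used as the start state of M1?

No

First remove the unreachable states {M,R,Y}; 10 states remain.
Start with accepting vs non-accepting: {A,B,F,H,J,N,T,Z} | {D,O}.
Refine {A,B,F,H,J,N,T,Z} on symbol 0: members go to different blocks, giving {B,H,J,N,T,Z} and {A,F}.
Split {B,H,J,N,T,Z} by δ(·,1) → {H,J,N,T} and {B,Z}.
Refine {H,J,N,T} on symbol 1: members go to different blocks, giving {N,T} and {H,J}.
Split {D,O} by δ(·,0) → {O} and {D}.
Stable partition: {N,T} | {O} | {A,F} | {B,Z} | {H,J} | {D} — 6 equivalence classes.
A and H end up in different blocks, so they are distinguishable. For instance, the string '0' is accepted from only H.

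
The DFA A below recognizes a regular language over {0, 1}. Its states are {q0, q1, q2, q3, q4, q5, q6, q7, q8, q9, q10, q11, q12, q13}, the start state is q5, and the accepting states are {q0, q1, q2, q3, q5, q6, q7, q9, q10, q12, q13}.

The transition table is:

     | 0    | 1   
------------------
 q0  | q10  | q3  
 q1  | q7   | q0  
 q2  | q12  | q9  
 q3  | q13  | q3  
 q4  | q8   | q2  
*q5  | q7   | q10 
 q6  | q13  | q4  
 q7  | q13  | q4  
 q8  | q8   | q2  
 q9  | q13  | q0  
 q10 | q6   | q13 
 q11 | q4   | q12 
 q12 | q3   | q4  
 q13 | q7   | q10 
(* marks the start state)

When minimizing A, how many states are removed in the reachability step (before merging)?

2

Starting at q5 and following transitions, the reachable set is {q0, q2, q3, q4, q5, q6, q7, q8, q9, q10, q12, q13}. That leaves q1, q11 unreachable — 2 in total.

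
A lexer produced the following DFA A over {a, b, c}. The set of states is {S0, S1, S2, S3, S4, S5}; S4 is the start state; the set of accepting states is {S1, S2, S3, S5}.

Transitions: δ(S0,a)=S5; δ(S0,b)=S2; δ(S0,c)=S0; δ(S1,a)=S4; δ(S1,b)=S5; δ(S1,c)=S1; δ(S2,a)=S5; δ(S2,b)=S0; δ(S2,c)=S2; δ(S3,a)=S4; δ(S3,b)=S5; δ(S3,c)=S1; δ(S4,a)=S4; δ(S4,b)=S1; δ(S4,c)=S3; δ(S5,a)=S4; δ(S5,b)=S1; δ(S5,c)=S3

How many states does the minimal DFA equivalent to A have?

First remove the unreachable states {S0,S2}; 4 states remain.
P0 = {S1,S3,S5} | {S4}.
Stable partition: {S1,S3,S5} | {S4} — 2 equivalence classes.

2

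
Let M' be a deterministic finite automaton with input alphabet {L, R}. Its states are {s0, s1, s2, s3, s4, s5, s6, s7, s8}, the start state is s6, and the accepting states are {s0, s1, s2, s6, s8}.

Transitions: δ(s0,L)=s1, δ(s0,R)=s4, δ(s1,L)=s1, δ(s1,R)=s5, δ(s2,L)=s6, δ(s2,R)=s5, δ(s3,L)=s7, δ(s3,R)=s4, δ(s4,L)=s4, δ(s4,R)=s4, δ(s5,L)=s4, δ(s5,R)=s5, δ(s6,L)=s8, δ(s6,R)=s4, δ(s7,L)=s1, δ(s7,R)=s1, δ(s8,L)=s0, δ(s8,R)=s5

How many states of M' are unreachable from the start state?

3

Starting at s6 and following transitions, the reachable set is {s0, s1, s4, s5, s6, s8}. That leaves s2, s3, s7 unreachable — 3 in total.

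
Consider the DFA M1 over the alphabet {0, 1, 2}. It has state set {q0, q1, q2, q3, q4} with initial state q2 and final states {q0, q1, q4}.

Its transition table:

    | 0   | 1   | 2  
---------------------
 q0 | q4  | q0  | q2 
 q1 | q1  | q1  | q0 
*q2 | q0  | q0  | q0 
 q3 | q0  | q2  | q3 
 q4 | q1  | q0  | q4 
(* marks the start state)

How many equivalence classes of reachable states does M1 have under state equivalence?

4

States {q3} cannot be reached from the start state, so discard them.
Initial partition by acceptance: {q0,q1,q4} | {q2}.
Split {q0,q1,q4} by δ(·,2) → {q1,q4} and {q0}.
On input 1, block {q1,q4} splits into {q1} and {q4}.
No further refinement is possible. Final partition (4 blocks): {q1} | {q2} | {q0} | {q4}.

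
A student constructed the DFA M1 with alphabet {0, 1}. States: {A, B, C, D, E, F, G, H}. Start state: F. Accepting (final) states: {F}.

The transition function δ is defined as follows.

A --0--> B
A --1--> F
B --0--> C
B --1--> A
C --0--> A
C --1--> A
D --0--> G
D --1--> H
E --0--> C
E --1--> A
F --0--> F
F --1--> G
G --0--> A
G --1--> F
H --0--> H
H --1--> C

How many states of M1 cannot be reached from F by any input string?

BFS from F reaches {A, B, C, F, G}; the 3 state(s) D, E, H are never visited.

3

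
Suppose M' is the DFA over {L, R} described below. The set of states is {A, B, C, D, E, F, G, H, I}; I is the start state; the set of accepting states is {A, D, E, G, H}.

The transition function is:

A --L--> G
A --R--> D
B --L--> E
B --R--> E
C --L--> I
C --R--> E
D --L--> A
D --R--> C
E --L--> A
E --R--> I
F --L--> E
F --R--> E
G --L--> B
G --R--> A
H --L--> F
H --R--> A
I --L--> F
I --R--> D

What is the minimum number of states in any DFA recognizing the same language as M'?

States {H} cannot be reached from the start state, so discard them.
Start with accepting vs non-accepting: {A,D,E,G} | {B,C,F,I}.
Refine {A,D,E,G} on symbol L: members go to different blocks, giving {A,D,E} and {G}.
Split {A,D,E} by δ(·,L) → {D,E} and {A}.
Split {B,C,F,I} by δ(·,L) → {B,F} and {C,I}.
Refine {C,I} on symbol L: members go to different blocks, giving {C} and {I}.
Refine {D,E} on symbol R: members go to different blocks, giving {D} and {E}.
The partition is now stable with 7 blocks: {D} | {B,F} | {G} | {A} | {C} | {I} | {E}.

7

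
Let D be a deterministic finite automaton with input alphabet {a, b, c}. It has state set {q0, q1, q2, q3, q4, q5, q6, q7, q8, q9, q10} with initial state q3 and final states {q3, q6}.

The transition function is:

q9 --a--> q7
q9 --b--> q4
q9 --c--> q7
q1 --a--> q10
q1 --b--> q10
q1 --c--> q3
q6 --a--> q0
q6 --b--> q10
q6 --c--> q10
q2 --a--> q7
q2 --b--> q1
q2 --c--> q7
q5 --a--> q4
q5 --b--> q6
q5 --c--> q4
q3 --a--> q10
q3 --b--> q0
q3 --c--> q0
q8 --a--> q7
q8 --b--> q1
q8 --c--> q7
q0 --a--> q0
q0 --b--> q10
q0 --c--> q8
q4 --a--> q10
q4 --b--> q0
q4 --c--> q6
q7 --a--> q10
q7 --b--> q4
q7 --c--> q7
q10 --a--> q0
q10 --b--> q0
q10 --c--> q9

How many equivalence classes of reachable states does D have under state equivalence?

5

First remove the unreachable states {q2,q5}; 9 states remain.
Initial partition by acceptance: {q3,q6} | {q0,q1,q4,q7,q8,q9,q10}.
Refine {q0,q1,q4,q7,q8,q9,q10} on symbol c: members go to different blocks, giving {q0,q7,q8,q9,q10} and {q1,q4}.
On input b, block {q0,q7,q8,q9,q10} splits into {q7,q8,q9} and {q0,q10}.
On input a, block {q7,q8,q9} splits into {q8,q9} and {q7}.
The partition is now stable with 5 blocks: {q3,q6} | {q8,q9} | {q1,q4} | {q0,q10} | {q7}.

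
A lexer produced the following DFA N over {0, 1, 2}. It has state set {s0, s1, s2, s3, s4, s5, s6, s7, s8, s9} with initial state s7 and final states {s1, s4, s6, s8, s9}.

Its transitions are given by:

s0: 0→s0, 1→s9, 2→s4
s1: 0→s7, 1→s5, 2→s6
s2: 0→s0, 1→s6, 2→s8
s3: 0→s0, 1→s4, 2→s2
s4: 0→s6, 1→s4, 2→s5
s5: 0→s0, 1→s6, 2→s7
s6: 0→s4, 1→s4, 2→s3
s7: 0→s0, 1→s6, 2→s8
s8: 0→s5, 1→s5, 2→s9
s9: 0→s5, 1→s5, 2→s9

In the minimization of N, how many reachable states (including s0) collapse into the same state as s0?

States {s1} cannot be reached from the start state, so discard them.
P0 = {s4,s6,s8,s9} | {s0,s2,s3,s5,s7}.
Refine {s4,s6,s8,s9} on symbol 0: members go to different blocks, giving {s4,s6} and {s8,s9}.
On input 1, block {s0,s2,s3,s5,s7} splits into {s2,s3,s5,s7} and {s0}.
Split {s2,s3,s5,s7} by δ(·,2) → {s2,s7} and {s3,s5}.
No further refinement is possible. Final partition (5 blocks): {s4,s6} | {s2,s7} | {s8,s9} | {s0} | {s3,s5}.
State s0 belongs to the block {s0}, which has 1 states.

1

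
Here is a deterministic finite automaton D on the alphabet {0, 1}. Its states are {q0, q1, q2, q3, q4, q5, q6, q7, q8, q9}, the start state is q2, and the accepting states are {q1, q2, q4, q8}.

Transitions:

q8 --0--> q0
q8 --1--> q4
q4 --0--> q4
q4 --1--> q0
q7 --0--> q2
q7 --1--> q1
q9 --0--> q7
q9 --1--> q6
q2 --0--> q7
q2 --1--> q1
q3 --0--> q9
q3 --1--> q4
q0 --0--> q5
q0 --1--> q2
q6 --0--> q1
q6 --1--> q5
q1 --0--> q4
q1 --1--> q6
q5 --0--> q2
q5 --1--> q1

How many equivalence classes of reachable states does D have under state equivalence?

Reachable states from the start: {q0,q1,q2,q4,q5,q6,q7}. Unreachable: {q3,q8,q9} — drop them.
Initial partition by acceptance: {q1,q2,q4} | {q0,q5,q6,q7}.
Refine {q1,q2,q4} on symbol 0: members go to different blocks, giving {q1,q4} and {q2}.
Refine {q0,q5,q6,q7} on symbol 0: members go to different blocks, giving {q5,q7} and {q0} and {q6}.
Refine {q1,q4} on symbol 1: members go to different blocks, giving {q1} and {q4}.
No further refinement is possible. Final partition (6 blocks): {q1} | {q5,q7} | {q2} | {q0} | {q6} | {q4}.

6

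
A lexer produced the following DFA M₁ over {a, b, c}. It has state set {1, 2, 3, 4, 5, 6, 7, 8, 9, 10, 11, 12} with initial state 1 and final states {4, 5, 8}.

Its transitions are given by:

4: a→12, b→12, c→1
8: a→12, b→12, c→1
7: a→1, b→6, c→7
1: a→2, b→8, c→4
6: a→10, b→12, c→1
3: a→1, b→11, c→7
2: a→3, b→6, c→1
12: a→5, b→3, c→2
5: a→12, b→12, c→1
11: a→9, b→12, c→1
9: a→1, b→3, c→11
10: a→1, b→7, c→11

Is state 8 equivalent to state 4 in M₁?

Yes

Start with accepting vs non-accepting: {4,5,8} | {1,2,3,6,7,9,10,11,12}.
On input a, block {1,2,3,6,7,9,10,11,12} splits into {1,2,3,6,7,9,10,11} and {12}.
On input b, block {1,2,3,6,7,9,10,11} splits into {2,3,7,9,10} and {6,11} and {1}.
On input a, block {2,3,7,9,10} splits into {3,7,9,10} and {2}.
Refine {3,7,9,10} on symbol b: members go to different blocks, giving {3,7} and {9,10}.
Stable partition: {4,5,8} | {3,7} | {12} | {6,11} | {1} | {2} | {9,10} — 7 equivalence classes.
8 and 4 lie in the same block of the stable partition, so they are equivalent — no string distinguishes them.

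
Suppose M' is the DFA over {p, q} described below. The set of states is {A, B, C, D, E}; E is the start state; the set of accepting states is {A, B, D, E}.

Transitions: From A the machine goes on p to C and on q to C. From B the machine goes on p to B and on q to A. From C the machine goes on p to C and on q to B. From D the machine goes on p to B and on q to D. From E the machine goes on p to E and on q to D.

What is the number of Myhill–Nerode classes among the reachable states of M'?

5

P0 = {A,B,D,E} | {C}.
Refine {A,B,D,E} on symbol p: members go to different blocks, giving {B,D,E} and {A}.
Split {B,D,E} by δ(·,q) → {D,E} and {B}.
Split {D,E} by δ(·,p) → {D} and {E}.
No further refinement is possible. Final partition (5 blocks): {D} | {C} | {A} | {B} | {E}.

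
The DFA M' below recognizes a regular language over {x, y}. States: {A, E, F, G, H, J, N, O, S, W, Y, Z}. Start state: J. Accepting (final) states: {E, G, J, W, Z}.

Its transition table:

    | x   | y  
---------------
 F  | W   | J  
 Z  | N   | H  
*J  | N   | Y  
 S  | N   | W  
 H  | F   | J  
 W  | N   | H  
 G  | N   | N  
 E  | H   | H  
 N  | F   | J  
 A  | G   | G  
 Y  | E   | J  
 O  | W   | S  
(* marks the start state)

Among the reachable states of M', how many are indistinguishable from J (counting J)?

1

First remove the unreachable states {A,G,O,S,Z}; 7 states remain.
Initial partition by acceptance: {E,J,W} | {F,H,N,Y}.
Refine {F,H,N,Y} on symbol x: members go to different blocks, giving {F,Y} and {H,N}.
On input y, block {E,J,W} splits into {E,W} and {J}.
Stable partition: {E,W} | {F,Y} | {H,N} | {J} — 4 equivalence classes.
The equivalence class containing J is {J}, of size 1.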